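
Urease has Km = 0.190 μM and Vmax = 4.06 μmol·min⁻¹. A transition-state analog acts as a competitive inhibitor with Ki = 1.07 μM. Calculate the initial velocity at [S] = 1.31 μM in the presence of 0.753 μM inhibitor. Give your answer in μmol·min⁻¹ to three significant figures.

3.26 μmol·min⁻¹

α = 1 + [I]/Ki = 1 + 0.753/1.07 = 1.704.
For a competitive inhibitor, Vmax is unchanged and the apparent Km becomes α·Km: Km,app = 0.324 μM, Vmax,app = 4.06 μmol·min⁻¹.
v = Vmax,app·[S]/(Km,app + [S]) = 4.06 × 1.31/(0.324 + 1.31) = 3.26 μmol·min⁻¹.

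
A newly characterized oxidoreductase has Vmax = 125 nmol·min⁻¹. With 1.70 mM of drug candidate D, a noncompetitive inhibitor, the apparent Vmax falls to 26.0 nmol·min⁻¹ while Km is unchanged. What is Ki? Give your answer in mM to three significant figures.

Noncompetitive: Vmax,app = Vmax/α with α = 1 + [I]/Ki.
α = Vmax/Vmax,app = 125/26.0 = 4.808.
Since α = 1 + [I]/Ki, [I]/Ki = 4.808 − 1 = 3.808 and Ki = 1.70/3.808 = 0.446 mM.

0.446 mM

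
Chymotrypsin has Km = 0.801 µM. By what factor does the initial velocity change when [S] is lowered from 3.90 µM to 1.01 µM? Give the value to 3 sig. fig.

0.672

Since Vmax cancels, v₂/v₁ = [S]₂(Km+[S]₁) / [S]₁(Km+[S]₂).
= 1.01×(0.801+3.90) / (3.90×(0.801+1.01)) = 4.748/7.063 = 0.672.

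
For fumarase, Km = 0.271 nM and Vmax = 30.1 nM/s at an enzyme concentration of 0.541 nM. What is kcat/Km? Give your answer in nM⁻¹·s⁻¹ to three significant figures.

205 nM⁻¹·s⁻¹

kcat = Vmax/[E]total = 30.1/0.541 = 55.6 s⁻¹.
kcat/Km = 55.6/0.271 = 205 nM⁻¹·s⁻¹.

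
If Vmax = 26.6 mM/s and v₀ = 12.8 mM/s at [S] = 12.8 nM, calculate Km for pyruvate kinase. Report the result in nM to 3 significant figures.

13.8 nM

From v = Vmax[S]/(Km+[S]), Km = [S](Vmax − v)/v.
Km = 12.8 × (26.6 − 12.8) / 12.8 = 176.6/12.8 = 13.8 nM.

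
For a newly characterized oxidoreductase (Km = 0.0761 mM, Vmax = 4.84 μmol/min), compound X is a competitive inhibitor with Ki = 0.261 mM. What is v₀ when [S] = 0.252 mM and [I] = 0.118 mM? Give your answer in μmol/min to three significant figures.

3.36 μmol/min

With α = 1 + [I]/Ki = 1 + 0.118/0.261 = 1.452, the competitive rate law is v = Vmax[S] / (αKm + [S]).
v = 4.84×0.252 / (1.452×0.0761 + 0.252) = 1.220/0.3625 = 3.36 μmol/min.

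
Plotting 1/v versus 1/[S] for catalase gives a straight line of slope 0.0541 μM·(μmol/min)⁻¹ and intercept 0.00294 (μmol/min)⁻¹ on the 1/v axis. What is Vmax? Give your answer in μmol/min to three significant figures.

340 μmol/min

The y-intercept of a Lineweaver–Burk plot equals 1/Vmax, so Vmax = 1/0.00294 = 340 μmol/min.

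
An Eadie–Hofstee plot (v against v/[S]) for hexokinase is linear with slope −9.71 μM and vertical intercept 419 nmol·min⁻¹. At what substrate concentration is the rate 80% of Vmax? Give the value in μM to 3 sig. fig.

The Eadie–Hofstee slope gives Km = 9.71 μM (slope = −Km).
v/Vmax = [S]/(Km+[S]) = 0.8 ⇒ [S] = Km·0.8/(1−0.8) = 9.71 × 4.000 = 38.8 μM.

38.8 μM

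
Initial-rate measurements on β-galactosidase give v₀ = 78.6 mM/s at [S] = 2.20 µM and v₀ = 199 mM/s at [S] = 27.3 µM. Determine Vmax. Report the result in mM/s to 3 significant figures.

230 mM/s

In reciprocal form, 1/v = (Km/Vmax)·(1/[S]) + 1/Vmax. The two points give (1/[S], 1/v) = (0.4545, 0.01272) and (0.03663, 0.005025).
Slope = (0.01272 − 0.005025)/(0.4545 − 0.03663) = 0.01842; intercept = 0.01272 − 0.01842×0.4545 = 0.004350.
Vmax = 1/intercept = 230 mM/s; Km = slope × Vmax = 0.01842 × 230 = 4.23 µM.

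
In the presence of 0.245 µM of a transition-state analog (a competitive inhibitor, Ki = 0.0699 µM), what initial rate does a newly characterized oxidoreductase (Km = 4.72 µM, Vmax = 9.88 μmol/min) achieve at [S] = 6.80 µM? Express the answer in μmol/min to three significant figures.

2.39 μmol/min

α = 1 + [I]/Ki = 1 + 0.245/0.0699 = 4.505.
For a competitive inhibitor, Vmax is unchanged and the apparent Km becomes α·Km: Km,app = 21.3 µM, Vmax,app = 9.88 μmol/min.
v = Vmax,app·[S]/(Km,app + [S]) = 9.88 × 6.80/(21.3 + 6.80) = 2.39 μmol/min.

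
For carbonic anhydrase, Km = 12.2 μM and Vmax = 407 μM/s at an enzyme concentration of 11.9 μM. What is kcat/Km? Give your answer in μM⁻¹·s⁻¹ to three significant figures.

kcat = Vmax/[E]total = 407/11.9 = 34.2 s⁻¹.
kcat/Km = 34.2/12.2 = 2.80 μM⁻¹·s⁻¹.

2.80 μM⁻¹·s⁻¹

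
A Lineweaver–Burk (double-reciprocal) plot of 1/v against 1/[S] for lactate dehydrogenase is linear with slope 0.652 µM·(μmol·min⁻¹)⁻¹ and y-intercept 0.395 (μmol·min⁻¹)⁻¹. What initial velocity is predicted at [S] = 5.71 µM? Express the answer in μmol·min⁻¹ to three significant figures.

The y-intercept is 1/Vmax, so Vmax = 1/0.395 = 2.53 μmol·min⁻¹.
The slope is Km/Vmax, so Km = 0.652 × 2.53 = 1.65 µM.
Then v = 2.53 × 5.71/(1.65 + 5.71) = 1.96 μmol·min⁻¹.

1.96 μmol·min⁻¹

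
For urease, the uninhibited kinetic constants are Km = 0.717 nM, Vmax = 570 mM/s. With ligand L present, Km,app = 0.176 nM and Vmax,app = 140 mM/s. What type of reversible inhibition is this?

Both Km and Vmax decrease by the same factor (~4.07-fold) — characteristic of uncompetitive inhibition.

uncompetitive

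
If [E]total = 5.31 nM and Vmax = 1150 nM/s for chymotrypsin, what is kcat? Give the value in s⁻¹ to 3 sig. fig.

kcat = Vmax/[E]total = 1150 nM/s / 5.31 nM = 217 s⁻¹.

217 s⁻¹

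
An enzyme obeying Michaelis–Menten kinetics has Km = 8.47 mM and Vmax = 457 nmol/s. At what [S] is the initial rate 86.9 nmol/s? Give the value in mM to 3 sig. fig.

Rearranging v = Vmax[S]/(Km+[S]) gives [S] = Km·v/(Vmax − v).
[S] = 8.47 × 86.9 / (457 − 86.9) = 736.0/370.1 = 1.99 mM.

1.99 mM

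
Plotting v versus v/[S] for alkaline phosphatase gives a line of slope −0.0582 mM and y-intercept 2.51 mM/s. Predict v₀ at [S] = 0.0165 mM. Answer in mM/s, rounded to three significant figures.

0.554 mM/s

In the Eadie–Hofstee form v = Vmax − Km·(v/[S]), the slope is −Km and the intercept is Vmax, so Km = 0.0582 mM and Vmax = 2.51 mM/s.
v = 2.51 × 0.0165/(0.0582 + 0.0165) = 0.554 mM/s.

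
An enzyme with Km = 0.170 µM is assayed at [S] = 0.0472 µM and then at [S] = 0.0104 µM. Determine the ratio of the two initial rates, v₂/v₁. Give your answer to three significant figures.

0.265

Since Vmax cancels, v₂/v₁ = [S]₂(Km+[S]₁) / [S]₁(Km+[S]₂).
= 0.0104×(0.170+0.0472) / (0.0472×(0.170+0.0104)) = 0.002259/0.008515 = 0.265.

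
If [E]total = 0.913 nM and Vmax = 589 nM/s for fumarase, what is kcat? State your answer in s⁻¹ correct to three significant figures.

kcat = Vmax/[E]total = 589 nM/s / 0.913 nM = 645 s⁻¹.

645 s⁻¹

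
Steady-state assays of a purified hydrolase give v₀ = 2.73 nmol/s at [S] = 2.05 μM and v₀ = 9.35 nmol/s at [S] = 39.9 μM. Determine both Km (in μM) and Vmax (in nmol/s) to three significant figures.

Km = 6.03 μM; Vmax = 10.8 nmol/s

In reciprocal form, 1/v = (Km/Vmax)·(1/[S]) + 1/Vmax. The two points give (1/[S], 1/v) = (0.4878, 0.3663) and (0.02506, 0.1070).
Slope = (0.3663 − 0.1070)/(0.4878 − 0.02506) = 0.5605; intercept = 0.3663 − 0.5605×0.4878 = 0.09291.
Vmax = 1/intercept = 10.8 nmol/s; Km = slope × Vmax = 0.5605 × 10.8 = 6.03 μM.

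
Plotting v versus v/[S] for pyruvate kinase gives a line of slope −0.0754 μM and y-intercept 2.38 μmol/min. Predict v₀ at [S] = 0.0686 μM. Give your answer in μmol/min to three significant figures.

In the Eadie–Hofstee form v = Vmax − Km·(v/[S]), the slope is −Km and the intercept is Vmax, so Km = 0.0754 μM and Vmax = 2.38 μmol/min.
v = 2.38 × 0.0686/(0.0754 + 0.0686) = 1.13 μmol/min.

1.13 μmol/min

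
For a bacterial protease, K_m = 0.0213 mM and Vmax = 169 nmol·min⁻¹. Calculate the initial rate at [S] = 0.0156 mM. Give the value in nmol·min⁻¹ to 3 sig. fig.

71.4 nmol·min⁻¹

[S]/(Km+[S]) = 0.0156/0.03690 = 0.4228, the fractional saturation.
v = 0.4228 × Vmax = 0.4228 × 169 = 71.4 nmol·min⁻¹.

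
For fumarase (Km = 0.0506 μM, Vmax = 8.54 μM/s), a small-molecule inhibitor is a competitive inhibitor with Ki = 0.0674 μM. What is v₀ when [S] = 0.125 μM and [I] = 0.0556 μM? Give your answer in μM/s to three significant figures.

4.91 μM/s

α = 1 + [I]/Ki = 1 + 0.0556/0.0674 = 1.825.
For a competitive inhibitor, Vmax is unchanged and the apparent Km becomes α·Km: Km,app = 0.0923 μM, Vmax,app = 8.54 μM/s.
v = Vmax,app·[S]/(Km,app + [S]) = 8.54 × 0.125/(0.0923 + 0.125) = 4.91 μM/s.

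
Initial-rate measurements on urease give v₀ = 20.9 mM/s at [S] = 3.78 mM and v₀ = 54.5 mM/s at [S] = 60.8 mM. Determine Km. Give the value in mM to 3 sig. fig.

7.25 mM

From v = Vmax[S]/(Km+[S]), each point gives Vmax = v(Km+[S])/[S].
Equating: 20.9(Km+3.78)/3.78 = 54.5(Km+60.8)/60.8.
5.529·Km + 20.9 = 0.8964·Km + 54.5, so (5.529 − 0.8964)·Km = 54.5 − 20.9.
Km = 33.60/4.633 = 7.25 mM; then Vmax = 20.9(7.25+3.78)/3.78 = 61.0 mM/s.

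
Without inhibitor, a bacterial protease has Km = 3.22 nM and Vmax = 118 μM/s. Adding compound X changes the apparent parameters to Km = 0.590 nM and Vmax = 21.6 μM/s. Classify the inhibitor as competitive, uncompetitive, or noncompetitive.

uncompetitive

Both Km and Vmax decrease by the same factor (~5.46-fold) — characteristic of uncompetitive inhibition.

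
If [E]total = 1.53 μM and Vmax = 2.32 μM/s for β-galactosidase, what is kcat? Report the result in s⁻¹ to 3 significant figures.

kcat = Vmax/[E]total = 2.32 μM/s / 1.53 μM = 1.52 s⁻¹.

1.52 s⁻¹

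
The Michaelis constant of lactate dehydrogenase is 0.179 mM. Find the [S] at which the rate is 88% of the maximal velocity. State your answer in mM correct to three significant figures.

1.31 mM

v/Vmax = [S]/(Km+[S]) = 0.88, so [S] = Km·0.88/(1 − 0.88) = 0.179 × 7.333.
[S] = 1.31 mM.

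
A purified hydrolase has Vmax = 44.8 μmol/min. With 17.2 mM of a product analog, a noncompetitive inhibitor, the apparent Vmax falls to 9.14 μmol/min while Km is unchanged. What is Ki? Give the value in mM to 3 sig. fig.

Noncompetitive: Vmax,app = Vmax/α with α = 1 + [I]/Ki.
α = Vmax/Vmax,app = 44.8/9.14 = 4.902.
Ki = [I]/(α − 1) = 17.2/3.902 = 4.41 mM.

4.41 mM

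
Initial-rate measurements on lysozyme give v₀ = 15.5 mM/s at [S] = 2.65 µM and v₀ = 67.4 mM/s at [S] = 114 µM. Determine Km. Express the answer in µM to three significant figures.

From v = Vmax[S]/(Km+[S]), each point gives Vmax = v(Km+[S])/[S].
Equating: 15.5(Km+2.65)/2.65 = 67.4(Km+114)/114.
5.849·Km + 15.5 = 0.5912·Km + 67.4, so (5.849 − 0.5912)·Km = 67.4 − 15.5.
Km = 51.90/5.258 = 9.87 µM; then Vmax = 15.5(9.87+2.65)/2.65 = 73.2 mM/s.

9.87 µM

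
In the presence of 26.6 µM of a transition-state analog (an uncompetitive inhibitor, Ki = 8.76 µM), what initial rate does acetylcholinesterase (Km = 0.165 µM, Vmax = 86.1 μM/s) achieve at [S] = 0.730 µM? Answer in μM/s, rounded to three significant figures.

20.2 μM/s

α = 1 + [I]/Ki = 1 + 26.6/8.76 = 4.037.
For an uncompetitive inhibitor, both parameters are divided by α, giving Vmax/α and Km/α: Km,app = 0.0409 µM, Vmax,app = 21.3 μM/s.
v = Vmax,app·[S]/(Km,app + [S]) = 21.3 × 0.730/(0.0409 + 0.730) = 20.2 μM/s.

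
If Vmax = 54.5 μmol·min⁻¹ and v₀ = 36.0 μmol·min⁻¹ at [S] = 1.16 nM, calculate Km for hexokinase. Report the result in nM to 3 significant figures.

v/Vmax = 36.0/54.5 = 0.6606 = [S]/(Km+[S]).
So Km + [S] = [S]/0.6606 = 1.756 nM, giving Km = 1.756 − 1.16 = 0.596 nM.

0.596 nM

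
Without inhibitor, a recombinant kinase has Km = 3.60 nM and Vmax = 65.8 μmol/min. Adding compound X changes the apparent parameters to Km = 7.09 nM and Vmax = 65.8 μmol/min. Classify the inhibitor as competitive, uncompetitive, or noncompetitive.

competitive

Km increases (3.60 → 7.09 nM) while Vmax is unchanged — the hallmark of competitive inhibition.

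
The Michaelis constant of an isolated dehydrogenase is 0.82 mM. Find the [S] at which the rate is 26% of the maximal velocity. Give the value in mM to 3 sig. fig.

v/Vmax = [S]/(Km+[S]) = 0.26, so [S] = Km·0.26/(1 − 0.26) = 0.82 × 0.3514.
[S] = 0.288 mM.

0.288 mM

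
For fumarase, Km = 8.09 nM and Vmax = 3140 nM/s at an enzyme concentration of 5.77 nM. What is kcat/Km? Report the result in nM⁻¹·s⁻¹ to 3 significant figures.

67.3 nM⁻¹·s⁻¹

kcat = Vmax/[E]total = 3140/5.77 = 544 s⁻¹.
kcat/Km = 544/8.09 = 67.3 nM⁻¹·s⁻¹.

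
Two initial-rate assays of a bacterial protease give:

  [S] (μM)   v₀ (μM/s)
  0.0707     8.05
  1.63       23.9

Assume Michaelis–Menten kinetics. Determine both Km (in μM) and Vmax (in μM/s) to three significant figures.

In reciprocal form, 1/v = (Km/Vmax)·(1/[S]) + 1/Vmax. The two points give (1/[S], 1/v) = (14.14, 0.1242) and (0.6135, 0.04184).
Slope = (0.1242 − 0.04184)/(14.14 − 0.6135) = 0.006089; intercept = 0.1242 − 0.006089×14.14 = 0.03811.
Vmax = 1/intercept = 26.2 μM/s; Km = slope × Vmax = 0.006089 × 26.2 = 0.160 μM.

Km = 0.160 μM; Vmax = 26.2 μM/s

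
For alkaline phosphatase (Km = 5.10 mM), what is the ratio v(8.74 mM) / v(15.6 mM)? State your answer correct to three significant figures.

0.838

Since Vmax cancels, v₂/v₁ = [S]₂(Km+[S]₁) / [S]₁(Km+[S]₂).
= 8.74×(5.10+15.6) / (15.6×(5.10+8.74)) = 180.9/215.9 = 0.838.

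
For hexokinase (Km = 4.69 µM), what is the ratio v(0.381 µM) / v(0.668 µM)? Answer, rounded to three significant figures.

The fractional saturations are [S]/(Km+[S]) = 0.668/5.358 = 0.1247 and 0.381/5.071 = 0.07513.
v₂/v₁ is just their ratio: 0.07513/0.1247 = 0.603.

0.603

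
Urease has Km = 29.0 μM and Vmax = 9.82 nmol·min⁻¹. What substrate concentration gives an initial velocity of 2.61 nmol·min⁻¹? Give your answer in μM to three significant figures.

10.5 μM

Rearranging v = Vmax[S]/(Km+[S]) gives [S] = Km·v/(Vmax − v).
[S] = 29.0 × 2.61 / (9.82 − 2.61) = 75.69/7.210 = 10.5 μM.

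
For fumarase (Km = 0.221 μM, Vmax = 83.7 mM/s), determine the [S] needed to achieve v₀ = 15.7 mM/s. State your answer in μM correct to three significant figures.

Rearranging v = Vmax[S]/(Km+[S]) gives [S] = Km·v/(Vmax − v).
[S] = 0.221 × 15.7 / (83.7 − 15.7) = 3.470/68.00 = 0.0510 μM.

0.0510 μM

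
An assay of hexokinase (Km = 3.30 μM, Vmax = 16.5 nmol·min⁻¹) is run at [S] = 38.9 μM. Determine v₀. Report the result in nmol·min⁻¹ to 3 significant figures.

15.2 nmol·min⁻¹

v = Vmax·[S]/(Km + [S]) = 16.5 × 38.9 / (3.30 + 38.9)
  = 641.8 / 42.20 = 15.2 nmol·min⁻¹.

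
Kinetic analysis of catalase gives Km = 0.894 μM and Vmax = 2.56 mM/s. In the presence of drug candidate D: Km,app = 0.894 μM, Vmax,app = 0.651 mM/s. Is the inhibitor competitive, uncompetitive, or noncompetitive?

noncompetitive

Vmax decreases (2.56 → 0.651 mM/s) while Km is unchanged — pure noncompetitive inhibition.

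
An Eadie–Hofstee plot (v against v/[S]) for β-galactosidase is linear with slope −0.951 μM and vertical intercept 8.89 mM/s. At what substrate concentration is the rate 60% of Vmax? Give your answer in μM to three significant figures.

The Eadie–Hofstee slope gives Km = 0.951 μM (slope = −Km).
v/Vmax = [S]/(Km+[S]) = 0.6 ⇒ [S] = Km·0.6/(1−0.6) = 0.951 × 1.500 = 1.43 μM.

1.43 μM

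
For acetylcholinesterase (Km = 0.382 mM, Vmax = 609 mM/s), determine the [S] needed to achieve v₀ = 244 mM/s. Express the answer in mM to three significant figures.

Rearranging v = Vmax[S]/(Km+[S]) gives [S] = Km·v/(Vmax − v).
[S] = 0.382 × 244 / (609 − 244) = 93.21/365.0 = 0.255 mM.

0.255 mM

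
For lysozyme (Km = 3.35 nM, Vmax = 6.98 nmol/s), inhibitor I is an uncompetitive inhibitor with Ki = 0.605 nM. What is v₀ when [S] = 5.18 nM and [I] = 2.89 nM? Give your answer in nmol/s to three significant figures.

α = 1 + [I]/Ki = 1 + 2.89/0.605 = 5.777.
For an uncompetitive inhibitor, both parameters are divided by α, giving Vmax/α and Km/α: Km,app = 0.580 nM, Vmax,app = 1.21 nmol/s.
v = Vmax,app·[S]/(Km,app + [S]) = 1.21 × 5.18/(0.580 + 5.18) = 1.09 nmol/s.

1.09 nmol/s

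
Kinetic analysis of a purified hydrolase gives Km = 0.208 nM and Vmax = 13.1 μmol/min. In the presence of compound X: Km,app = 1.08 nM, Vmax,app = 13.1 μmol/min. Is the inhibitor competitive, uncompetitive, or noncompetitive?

competitive

Km increases (0.208 → 1.08 nM) while Vmax is unchanged — the hallmark of competitive inhibition.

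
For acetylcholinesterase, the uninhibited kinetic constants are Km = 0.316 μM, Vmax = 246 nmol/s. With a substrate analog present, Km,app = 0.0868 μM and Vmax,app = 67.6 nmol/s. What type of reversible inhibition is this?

uncompetitive

Both Km and Vmax decrease by the same factor (~3.64-fold) — characteristic of uncompetitive inhibition.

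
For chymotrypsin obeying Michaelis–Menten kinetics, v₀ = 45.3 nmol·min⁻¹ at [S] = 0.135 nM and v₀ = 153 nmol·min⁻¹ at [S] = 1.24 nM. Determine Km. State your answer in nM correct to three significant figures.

0.508 nM

From v = Vmax[S]/(Km+[S]), each point gives Vmax = v(Km+[S])/[S].
Equating: 45.3(Km+0.135)/0.135 = 153(Km+1.24)/1.24.
335.6·Km + 45.3 = 123.4·Km + 153, so (335.6 − 123.4)·Km = 153 − 45.3.
Km = 107.7/212.2 = 0.508 nM; then Vmax = 45.3(0.508+0.135)/0.135 = 216 nmol·min⁻¹.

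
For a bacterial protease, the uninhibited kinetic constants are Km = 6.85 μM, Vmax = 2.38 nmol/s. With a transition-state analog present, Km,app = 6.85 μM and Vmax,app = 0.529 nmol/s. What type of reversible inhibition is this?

noncompetitive

Vmax decreases (2.38 → 0.529 nmol/s) while Km is unchanged — pure noncompetitive inhibition.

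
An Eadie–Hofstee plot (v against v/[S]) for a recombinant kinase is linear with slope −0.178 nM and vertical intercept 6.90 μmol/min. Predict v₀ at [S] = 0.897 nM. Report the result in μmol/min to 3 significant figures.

In the Eadie–Hofstee form v = Vmax − Km·(v/[S]), the slope is −Km and the intercept is Vmax, so Km = 0.178 nM and Vmax = 6.90 μmol/min.
v = 6.90 × 0.897/(0.178 + 0.897) = 5.76 μmol/min.

5.76 μmol/min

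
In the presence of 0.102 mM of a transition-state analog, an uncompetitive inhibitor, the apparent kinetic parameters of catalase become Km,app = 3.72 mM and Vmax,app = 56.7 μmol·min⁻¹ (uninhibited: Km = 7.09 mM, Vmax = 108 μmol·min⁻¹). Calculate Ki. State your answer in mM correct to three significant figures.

Uncompetitive: Vmax,app = Vmax/α (and Km,app = Km/α) with α = 1 + [I]/Ki.
α = Vmax/Vmax,app = 108/56.7 = 1.905.
Ki = [I]/(α − 1) = 0.102/0.9048 = 0.113 mM.

0.113 mM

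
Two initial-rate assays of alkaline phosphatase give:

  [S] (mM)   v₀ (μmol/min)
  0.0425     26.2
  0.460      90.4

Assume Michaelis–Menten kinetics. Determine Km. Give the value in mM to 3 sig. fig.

From v = Vmax[S]/(Km+[S]), each point gives Vmax = v(Km+[S])/[S].
Equating: 26.2(Km+0.0425)/0.0425 = 90.4(Km+0.460)/0.460.
616.5·Km + 26.2 = 196.5·Km + 90.4, so (616.5 − 196.5)·Km = 90.4 − 26.2.
Km = 64.20/419.9 = 0.153 mM; then Vmax = 26.2(0.153+0.0425)/0.0425 = 120 μmol/min.

0.153 mM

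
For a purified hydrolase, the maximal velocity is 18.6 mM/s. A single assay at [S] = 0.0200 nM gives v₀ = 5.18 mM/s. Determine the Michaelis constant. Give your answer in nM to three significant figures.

0.0518 nM

From v = Vmax[S]/(Km+[S]), Km = [S](Vmax − v)/v.
Km = 0.0200 × (18.6 − 5.18) / 5.18 = 0.2684/5.18 = 0.0518 nM.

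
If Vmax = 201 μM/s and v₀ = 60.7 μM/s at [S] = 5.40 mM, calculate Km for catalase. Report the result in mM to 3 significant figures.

v/Vmax = 60.7/201 = 0.3020 = [S]/(Km+[S]).
So Km + [S] = [S]/0.3020 = 17.88 mM, giving Km = 17.88 − 5.40 = 12.5 mM.

12.5 mM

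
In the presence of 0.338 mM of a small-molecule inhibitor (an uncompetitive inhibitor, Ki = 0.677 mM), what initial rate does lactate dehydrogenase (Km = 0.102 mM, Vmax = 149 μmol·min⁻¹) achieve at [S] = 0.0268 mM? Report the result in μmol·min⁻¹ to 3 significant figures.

With α = 1 + [I]/Ki = 1 + 0.338/0.677 = 1.499, the uncompetitive rate law is v = (Vmax/α)·[S] / (Km/α + [S]).
v = (149/1.499)×0.0268 / (0.102/1.499 + 0.0268) = 2.663/0.09483 = 28.1 μmol·min⁻¹.

28.1 μmol·min⁻¹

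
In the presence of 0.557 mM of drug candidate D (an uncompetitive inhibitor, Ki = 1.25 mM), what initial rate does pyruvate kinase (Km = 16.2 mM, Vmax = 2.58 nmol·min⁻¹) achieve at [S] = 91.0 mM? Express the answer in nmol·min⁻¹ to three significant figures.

1.59 nmol·min⁻¹

α = 1 + [I]/Ki = 1 + 0.557/1.25 = 1.446.
For an uncompetitive inhibitor, both parameters are divided by α, giving Vmax/α and Km/α: Km,app = 11.2 mM, Vmax,app = 1.78 nmol·min⁻¹.
v = Vmax,app·[S]/(Km,app + [S]) = 1.78 × 91.0/(11.2 + 91.0) = 1.59 nmol·min⁻¹.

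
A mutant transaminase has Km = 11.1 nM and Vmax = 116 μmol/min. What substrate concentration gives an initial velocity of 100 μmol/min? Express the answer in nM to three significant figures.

69.4 nM

Rearranging v = Vmax[S]/(Km+[S]) gives [S] = Km·v/(Vmax − v).
[S] = 11.1 × 100 / (116 − 100) = 1110/16.00 = 69.4 nM.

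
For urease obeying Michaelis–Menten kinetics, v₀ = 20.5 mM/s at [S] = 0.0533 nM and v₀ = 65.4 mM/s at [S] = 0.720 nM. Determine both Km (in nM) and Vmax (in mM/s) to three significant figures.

From v = Vmax[S]/(Km+[S]), each point gives Vmax = v(Km+[S])/[S].
Equating: 20.5(Km+0.0533)/0.0533 = 65.4(Km+0.720)/0.720.
384.6·Km + 20.5 = 90.83·Km + 65.4, so (384.6 − 90.83)·Km = 65.4 − 20.5.
Km = 44.90/293.8 = 0.153 nM; then Vmax = 20.5(0.153+0.0533)/0.0533 = 79.3 mM/s.

Km = 0.153 nM; Vmax = 79.3 mM/s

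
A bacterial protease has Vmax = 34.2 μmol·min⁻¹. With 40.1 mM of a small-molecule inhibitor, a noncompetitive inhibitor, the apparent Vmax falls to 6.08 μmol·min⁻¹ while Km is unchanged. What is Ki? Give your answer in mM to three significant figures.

8.67 mM

Noncompetitive: Vmax,app = Vmax/α with α = 1 + [I]/Ki.
α = Vmax/Vmax,app = 34.2/6.08 = 5.625.
Ki = [I]/(α − 1) = 40.1/4.625 = 8.67 mM.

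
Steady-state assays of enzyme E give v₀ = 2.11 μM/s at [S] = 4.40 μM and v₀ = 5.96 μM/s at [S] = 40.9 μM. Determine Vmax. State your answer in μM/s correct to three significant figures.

7.64 μM/s

From v = Vmax[S]/(Km+[S]), each point gives Vmax = v(Km+[S])/[S].
Equating: 2.11(Km+4.40)/4.40 = 5.96(Km+40.9)/40.9.
0.4795·Km + 2.11 = 0.1457·Km + 5.96, so (0.4795 − 0.1457)·Km = 5.96 − 2.11.
Km = 3.850/0.3338 = 11.5 μM; then Vmax = 2.11(11.5+4.40)/4.40 = 7.64 μM/s.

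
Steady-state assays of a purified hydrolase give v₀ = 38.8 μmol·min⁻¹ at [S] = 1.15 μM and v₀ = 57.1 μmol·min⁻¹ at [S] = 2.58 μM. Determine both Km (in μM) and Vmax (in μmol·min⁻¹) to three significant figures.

From v = Vmax[S]/(Km+[S]), each point gives Vmax = v(Km+[S])/[S].
Equating: 38.8(Km+1.15)/1.15 = 57.1(Km+2.58)/2.58.
33.74·Km + 38.8 = 22.13·Km + 57.1, so (33.74 − 22.13)·Km = 57.1 − 38.8.
Km = 18.30/11.61 = 1.58 μM; then Vmax = 38.8(1.58+1.15)/1.15 = 92.0 μmol·min⁻¹.

Km = 1.58 μM; Vmax = 92.0 μmol·min⁻¹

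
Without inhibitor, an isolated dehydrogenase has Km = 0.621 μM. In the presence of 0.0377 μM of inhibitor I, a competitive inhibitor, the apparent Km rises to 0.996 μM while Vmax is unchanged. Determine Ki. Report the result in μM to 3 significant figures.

Competitive: Km,app = α·Km with α = 1 + [I]/Ki.
α = Km,app/Km = 0.996/0.621 = 1.604.
Ki = [I]/(α − 1) = 0.0377/0.6039 = 0.0624 μM.

0.0624 μM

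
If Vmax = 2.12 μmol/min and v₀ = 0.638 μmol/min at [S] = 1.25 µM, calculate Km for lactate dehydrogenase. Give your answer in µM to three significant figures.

v/Vmax = 0.638/2.12 = 0.3009 = [S]/(Km+[S]).
So Km + [S] = [S]/0.3009 = 4.154 µM, giving Km = 4.154 − 1.25 = 2.90 µM.

2.90 µM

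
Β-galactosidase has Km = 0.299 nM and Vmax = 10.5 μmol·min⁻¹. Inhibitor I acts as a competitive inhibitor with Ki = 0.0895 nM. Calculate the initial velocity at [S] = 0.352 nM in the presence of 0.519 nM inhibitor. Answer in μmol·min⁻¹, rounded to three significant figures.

1.55 μmol·min⁻¹

With α = 1 + [I]/Ki = 1 + 0.519/0.0895 = 6.799, the competitive rate law is v = Vmax[S] / (αKm + [S]).
v = 10.5×0.352 / (6.799×0.299 + 0.352) = 3.696/2.385 = 1.55 μmol·min⁻¹.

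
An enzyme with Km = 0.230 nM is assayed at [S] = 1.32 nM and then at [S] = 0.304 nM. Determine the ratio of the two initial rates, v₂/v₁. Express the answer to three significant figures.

0.668

Since Vmax cancels, v₂/v₁ = [S]₂(Km+[S]₁) / [S]₁(Km+[S]₂).
= 0.304×(0.230+1.32) / (1.32×(0.230+0.304)) = 0.4712/0.7049 = 0.668.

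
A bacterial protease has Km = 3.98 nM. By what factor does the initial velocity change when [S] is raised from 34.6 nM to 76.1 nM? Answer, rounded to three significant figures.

Since Vmax cancels, v₂/v₁ = [S]₂(Km+[S]₁) / [S]₁(Km+[S]₂).
= 76.1×(3.98+34.6) / (34.6×(3.98+76.1)) = 2936/2771 = 1.06.

1.06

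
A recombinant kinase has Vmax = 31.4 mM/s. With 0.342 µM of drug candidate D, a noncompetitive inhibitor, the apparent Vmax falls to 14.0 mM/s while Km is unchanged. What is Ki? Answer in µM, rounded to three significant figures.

Noncompetitive: Vmax,app = Vmax/α with α = 1 + [I]/Ki.
α = Vmax/Vmax,app = 31.4/14.0 = 2.243.
Ki = [I]/(α − 1) = 0.342/1.243 = 0.275 µM.

0.275 µM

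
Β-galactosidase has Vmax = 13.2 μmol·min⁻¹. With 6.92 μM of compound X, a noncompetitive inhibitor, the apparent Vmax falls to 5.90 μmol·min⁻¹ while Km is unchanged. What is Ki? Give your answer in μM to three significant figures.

5.59 μM

Noncompetitive: Vmax,app = Vmax/α with α = 1 + [I]/Ki.
α = Vmax/Vmax,app = 13.2/5.90 = 2.237.
Since α = 1 + [I]/Ki, [I]/Ki = 2.237 − 1 = 1.237 and Ki = 6.92/1.237 = 5.59 μM.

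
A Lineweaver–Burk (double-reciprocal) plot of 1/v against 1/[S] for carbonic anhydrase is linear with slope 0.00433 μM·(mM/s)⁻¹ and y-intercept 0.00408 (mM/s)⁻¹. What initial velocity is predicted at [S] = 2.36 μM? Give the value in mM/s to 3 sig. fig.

169 mM/s

The y-intercept is 1/Vmax, so Vmax = 1/0.00408 = 245 mM/s.
The slope is Km/Vmax, so Km = 0.00433 × 245 = 1.06 μM.
Then v = 245 × 2.36/(1.06 + 2.36) = 169 mM/s.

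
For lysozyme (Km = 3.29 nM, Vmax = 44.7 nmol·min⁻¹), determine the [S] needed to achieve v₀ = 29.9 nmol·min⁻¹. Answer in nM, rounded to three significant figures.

6.65 nM

Rearranging v = Vmax[S]/(Km+[S]) gives [S] = Km·v/(Vmax − v).
[S] = 3.29 × 29.9 / (44.7 − 29.9) = 98.37/14.80 = 6.65 nM.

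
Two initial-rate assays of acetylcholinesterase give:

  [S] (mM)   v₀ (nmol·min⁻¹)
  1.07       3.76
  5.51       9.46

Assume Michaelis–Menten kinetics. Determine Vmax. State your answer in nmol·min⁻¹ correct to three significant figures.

14.9 nmol·min⁻¹

In reciprocal form, 1/v = (Km/Vmax)·(1/[S]) + 1/Vmax. The two points give (1/[S], 1/v) = (0.9346, 0.2660) and (0.1815, 0.1057).
Slope = (0.2660 − 0.1057)/(0.9346 − 0.1815) = 0.2128; intercept = 0.2660 − 0.2128×0.9346 = 0.06709.
Vmax = 1/intercept = 14.9 nmol·min⁻¹; Km = slope × Vmax = 0.2128 × 14.9 = 3.17 mM.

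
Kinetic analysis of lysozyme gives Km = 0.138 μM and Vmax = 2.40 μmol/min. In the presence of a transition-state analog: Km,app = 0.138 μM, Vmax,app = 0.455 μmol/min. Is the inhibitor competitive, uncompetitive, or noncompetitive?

noncompetitive

Vmax decreases (2.40 → 0.455 μmol/min) while Km is unchanged — pure noncompetitive inhibition.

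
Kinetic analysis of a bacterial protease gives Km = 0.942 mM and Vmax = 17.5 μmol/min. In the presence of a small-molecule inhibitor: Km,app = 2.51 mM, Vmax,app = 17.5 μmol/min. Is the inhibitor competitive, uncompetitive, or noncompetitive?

Km increases (0.942 → 2.51 mM) while Vmax is unchanged — the hallmark of competitive inhibition.

competitive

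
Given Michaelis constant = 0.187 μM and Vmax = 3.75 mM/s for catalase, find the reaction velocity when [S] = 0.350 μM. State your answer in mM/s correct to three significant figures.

v = Vmax·[S]/(Km + [S]) = 3.75 × 0.350 / (0.187 + 0.350)
  = 1.312 / 0.5370 = 2.44 mM/s.

2.44 mM/s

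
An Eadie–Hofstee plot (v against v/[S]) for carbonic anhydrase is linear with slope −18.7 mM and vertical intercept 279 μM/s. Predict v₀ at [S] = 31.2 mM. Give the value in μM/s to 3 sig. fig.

174 μM/s

In the Eadie–Hofstee form v = Vmax − Km·(v/[S]), the slope is −Km and the intercept is Vmax, so Km = 18.7 mM and Vmax = 279 μM/s.
v = 279 × 31.2/(18.7 + 31.2) = 174 μM/s.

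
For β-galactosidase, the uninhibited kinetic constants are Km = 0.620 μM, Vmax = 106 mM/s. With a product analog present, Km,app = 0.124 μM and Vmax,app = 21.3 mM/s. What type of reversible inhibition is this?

uncompetitive

Both Km and Vmax decrease by the same factor (~4.98-fold) — characteristic of uncompetitive inhibition.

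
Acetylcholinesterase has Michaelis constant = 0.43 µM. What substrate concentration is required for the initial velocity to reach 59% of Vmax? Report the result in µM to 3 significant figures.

v/Vmax = [S]/(Km+[S]) = 0.59, so [S] = Km·0.59/(1 − 0.59) = 0.43 × 1.439.
[S] = 0.619 µM.

0.619 µM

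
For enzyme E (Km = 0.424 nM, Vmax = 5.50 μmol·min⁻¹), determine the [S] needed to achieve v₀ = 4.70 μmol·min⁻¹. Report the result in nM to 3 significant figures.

2.49 nM

Rearranging v = Vmax[S]/(Km+[S]) gives [S] = Km·v/(Vmax − v).
[S] = 0.424 × 4.70 / (5.50 − 4.70) = 1.993/0.8000 = 2.49 nM.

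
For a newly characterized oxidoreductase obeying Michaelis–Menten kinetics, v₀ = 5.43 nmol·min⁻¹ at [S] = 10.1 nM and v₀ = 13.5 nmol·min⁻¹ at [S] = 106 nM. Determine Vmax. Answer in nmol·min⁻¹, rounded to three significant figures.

16.0 nmol·min⁻¹

In reciprocal form, 1/v = (Km/Vmax)·(1/[S]) + 1/Vmax. The two points give (1/[S], 1/v) = (0.09901, 0.1842) and (0.009434, 0.07407).
Slope = (0.1842 − 0.07407)/(0.09901 − 0.009434) = 1.229; intercept = 0.1842 − 1.229×0.09901 = 0.06248.
Vmax = 1/intercept = 16.0 nmol·min⁻¹; Km = slope × Vmax = 1.229 × 16.0 = 19.7 nM.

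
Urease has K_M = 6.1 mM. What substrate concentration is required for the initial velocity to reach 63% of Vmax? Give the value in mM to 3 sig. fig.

v/Vmax = [S]/(Km+[S]) = 0.63, so [S] = Km·0.63/(1 − 0.63) = 6.1 × 1.703.
[S] = 10.4 mM.

10.4 mM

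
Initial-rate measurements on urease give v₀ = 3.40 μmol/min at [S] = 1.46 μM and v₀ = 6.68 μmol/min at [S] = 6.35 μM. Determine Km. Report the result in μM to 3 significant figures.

2.57 μM

From v = Vmax[S]/(Km+[S]), each point gives Vmax = v(Km+[S])/[S].
Equating: 3.40(Km+1.46)/1.46 = 6.68(Km+6.35)/6.35.
2.329·Km + 3.40 = 1.052·Km + 6.68, so (2.329 − 1.052)·Km = 6.68 − 3.40.
Km = 3.280/1.277 = 2.57 μM; then Vmax = 3.40(2.57+1.46)/1.46 = 9.38 μmol/min.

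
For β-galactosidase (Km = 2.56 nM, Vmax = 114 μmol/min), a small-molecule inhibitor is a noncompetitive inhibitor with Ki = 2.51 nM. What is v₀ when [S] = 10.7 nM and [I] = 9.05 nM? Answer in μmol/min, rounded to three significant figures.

α = 1 + [I]/Ki = 1 + 9.05/2.51 = 4.606.
For a noncompetitive inhibitor, Vmax is reduced to Vmax/α while Km is unchanged: Km,app = 2.56 nM, Vmax,app = 24.8 μmol/min.
v = Vmax,app·[S]/(Km,app + [S]) = 24.8 × 10.7/(2.56 + 10.7) = 20.0 μmol/min.

20.0 μmol/min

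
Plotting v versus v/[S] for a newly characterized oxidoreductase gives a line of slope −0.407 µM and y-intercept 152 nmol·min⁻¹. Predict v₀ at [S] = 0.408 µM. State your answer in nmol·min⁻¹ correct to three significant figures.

76.1 nmol·min⁻¹

In the Eadie–Hofstee form v = Vmax − Km·(v/[S]), the slope is −Km and the intercept is Vmax, so Km = 0.407 µM and Vmax = 152 nmol·min⁻¹.
v = 152 × 0.408/(0.407 + 0.408) = 76.1 nmol·min⁻¹.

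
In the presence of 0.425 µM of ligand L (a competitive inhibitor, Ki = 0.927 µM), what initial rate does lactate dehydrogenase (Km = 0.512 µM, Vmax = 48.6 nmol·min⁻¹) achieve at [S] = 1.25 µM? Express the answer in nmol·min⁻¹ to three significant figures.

30.4 nmol·min⁻¹

α = 1 + [I]/Ki = 1 + 0.425/0.927 = 1.458.
For a competitive inhibitor, Vmax is unchanged and the apparent Km becomes α·Km: Km,app = 0.747 µM, Vmax,app = 48.6 nmol·min⁻¹.
v = Vmax,app·[S]/(Km,app + [S]) = 48.6 × 1.25/(0.747 + 1.25) = 30.4 nmol·min⁻¹.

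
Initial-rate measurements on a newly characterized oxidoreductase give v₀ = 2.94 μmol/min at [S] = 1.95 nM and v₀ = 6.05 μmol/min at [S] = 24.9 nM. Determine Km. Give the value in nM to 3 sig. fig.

2.46 nM

In reciprocal form, 1/v = (Km/Vmax)·(1/[S]) + 1/Vmax. The two points give (1/[S], 1/v) = (0.5128, 0.3401) and (0.04016, 0.1653).
Slope = (0.3401 − 0.1653)/(0.5128 − 0.04016) = 0.3699; intercept = 0.3401 − 0.3699×0.5128 = 0.1504.
Vmax = 1/intercept = 6.65 μmol/min; Km = slope × Vmax = 0.3699 × 6.65 = 2.46 nM.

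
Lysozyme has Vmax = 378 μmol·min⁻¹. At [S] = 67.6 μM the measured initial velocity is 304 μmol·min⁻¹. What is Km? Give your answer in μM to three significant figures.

16.5 μM

From v = Vmax[S]/(Km+[S]), Km = [S](Vmax − v)/v.
Km = 67.6 × (378 − 304) / 304 = 5002/304 = 16.5 μM.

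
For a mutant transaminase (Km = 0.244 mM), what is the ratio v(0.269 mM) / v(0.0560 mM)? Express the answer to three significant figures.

2.81

The fractional saturations are [S]/(Km+[S]) = 0.0560/0.3000 = 0.1867 and 0.269/0.5130 = 0.5244.
v₂/v₁ is just their ratio: 0.5244/0.1867 = 2.81.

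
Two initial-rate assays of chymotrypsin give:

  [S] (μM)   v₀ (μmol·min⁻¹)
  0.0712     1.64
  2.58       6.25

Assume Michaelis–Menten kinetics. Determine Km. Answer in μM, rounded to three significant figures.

From v = Vmax[S]/(Km+[S]), each point gives Vmax = v(Km+[S])/[S].
Equating: 1.64(Km+0.0712)/0.0712 = 6.25(Km+2.58)/2.58.
23.03·Km + 1.64 = 2.422·Km + 6.25, so (23.03 − 2.422)·Km = 6.25 − 1.64.
Km = 4.610/20.61 = 0.224 μM; then Vmax = 1.64(0.224+0.0712)/0.0712 = 6.79 μmol·min⁻¹.

0.224 μM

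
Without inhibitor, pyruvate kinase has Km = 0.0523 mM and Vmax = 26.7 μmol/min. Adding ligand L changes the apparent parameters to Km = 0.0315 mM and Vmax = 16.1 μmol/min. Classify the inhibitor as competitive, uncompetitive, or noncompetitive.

uncompetitive

Both Km and Vmax decrease by the same factor (~1.66-fold) — characteristic of uncompetitive inhibition.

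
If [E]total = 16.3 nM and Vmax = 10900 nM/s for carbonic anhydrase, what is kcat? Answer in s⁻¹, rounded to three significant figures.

kcat = Vmax/[E]total = 10900 nM/s / 16.3 nM = 669 s⁻¹.

669 s⁻¹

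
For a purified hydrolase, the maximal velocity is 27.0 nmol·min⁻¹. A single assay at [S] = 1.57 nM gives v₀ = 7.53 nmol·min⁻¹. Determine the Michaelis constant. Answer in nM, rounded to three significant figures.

4.06 nM

From v = Vmax[S]/(Km+[S]), Km = [S](Vmax − v)/v.
Km = 1.57 × (27.0 − 7.53) / 7.53 = 30.57/7.53 = 4.06 nM.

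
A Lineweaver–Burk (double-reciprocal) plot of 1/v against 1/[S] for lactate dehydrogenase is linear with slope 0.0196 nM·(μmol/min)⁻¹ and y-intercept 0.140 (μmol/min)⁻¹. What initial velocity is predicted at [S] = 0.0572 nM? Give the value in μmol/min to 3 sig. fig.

2.07 μmol/min

The y-intercept is 1/Vmax, so Vmax = 1/0.140 = 7.14 μmol/min.
The slope is Km/Vmax, so Km = 0.0196 × 7.14 = 0.140 nM.
Then v = 7.14 × 0.0572/(0.140 + 0.0572) = 2.07 μmol/min.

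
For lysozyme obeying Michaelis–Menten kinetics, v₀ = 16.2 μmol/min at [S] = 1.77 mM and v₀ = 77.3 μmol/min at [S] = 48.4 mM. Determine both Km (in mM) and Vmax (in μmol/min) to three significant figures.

Km = 8.09 mM; Vmax = 90.2 μmol/min

In reciprocal form, 1/v = (Km/Vmax)·(1/[S]) + 1/Vmax. The two points give (1/[S], 1/v) = (0.5650, 0.06173) and (0.02066, 0.01294).
Slope = (0.06173 − 0.01294)/(0.5650 − 0.02066) = 0.08964; intercept = 0.06173 − 0.08964×0.5650 = 0.01108.
Vmax = 1/intercept = 90.2 μmol/min; Km = slope × Vmax = 0.08964 × 90.2 = 8.09 mM.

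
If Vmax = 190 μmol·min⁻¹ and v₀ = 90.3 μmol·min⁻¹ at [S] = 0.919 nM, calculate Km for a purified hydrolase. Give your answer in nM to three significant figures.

From v = Vmax[S]/(Km+[S]), Km = [S](Vmax − v)/v.
Km = 0.919 × (190 − 90.3) / 90.3 = 91.62/90.3 = 1.01 nM.

1.01 nM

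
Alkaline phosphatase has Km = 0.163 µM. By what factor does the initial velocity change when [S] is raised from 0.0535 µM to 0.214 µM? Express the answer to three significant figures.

2.30

Since Vmax cancels, v₂/v₁ = [S]₂(Km+[S]₁) / [S]₁(Km+[S]₂).
= 0.214×(0.163+0.0535) / (0.0535×(0.163+0.214)) = 0.04633/0.02017 = 2.30.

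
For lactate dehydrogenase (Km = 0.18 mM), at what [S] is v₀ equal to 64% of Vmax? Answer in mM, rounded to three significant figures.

v/Vmax = [S]/(Km+[S]) = 0.64, so [S] = Km·0.64/(1 − 0.64) = 0.18 × 1.778.
[S] = 0.320 mM.

0.320 mM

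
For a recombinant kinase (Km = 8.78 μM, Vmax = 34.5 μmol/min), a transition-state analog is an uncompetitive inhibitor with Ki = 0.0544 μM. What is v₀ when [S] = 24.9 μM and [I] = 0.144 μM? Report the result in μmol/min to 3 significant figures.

8.63 μmol/min

With α = 1 + [I]/Ki = 1 + 0.144/0.0544 = 3.647, the uncompetitive rate law is v = (Vmax/α)·[S] / (Km/α + [S]).
v = (34.5/3.647)×24.9 / (8.78/3.647 + 24.9) = 235.5/27.31 = 8.63 μmol/min.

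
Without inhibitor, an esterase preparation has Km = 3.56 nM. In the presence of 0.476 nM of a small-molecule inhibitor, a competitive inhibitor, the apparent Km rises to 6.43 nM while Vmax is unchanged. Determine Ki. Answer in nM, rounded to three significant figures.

Competitive: Km,app = α·Km with α = 1 + [I]/Ki.
α = Km,app/Km = 6.43/3.56 = 1.806.
Ki = [I]/(α − 1) = 0.476/0.8062 = 0.590 nM.

0.590 nM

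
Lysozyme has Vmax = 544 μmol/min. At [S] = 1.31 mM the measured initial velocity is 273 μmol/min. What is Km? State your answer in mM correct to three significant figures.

v/Vmax = 273/544 = 0.5018 = [S]/(Km+[S]).
So Km + [S] = [S]/0.5018 = 2.610 mM, giving Km = 2.610 − 1.31 = 1.30 mM.

1.30 mM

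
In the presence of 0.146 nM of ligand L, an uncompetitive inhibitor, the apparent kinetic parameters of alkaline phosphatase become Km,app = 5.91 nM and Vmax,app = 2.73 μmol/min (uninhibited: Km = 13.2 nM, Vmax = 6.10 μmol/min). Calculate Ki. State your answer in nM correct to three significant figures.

Uncompetitive: Vmax,app = Vmax/α (and Km,app = Km/α) with α = 1 + [I]/Ki.
α = Vmax/Vmax,app = 6.10/2.73 = 2.234.
Ki = [I]/(α − 1) = 0.146/1.234 = 0.118 nM.

0.118 nM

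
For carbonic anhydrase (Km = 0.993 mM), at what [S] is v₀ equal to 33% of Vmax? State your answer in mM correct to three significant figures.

0.489 mM

v/Vmax = [S]/(Km+[S]) = 0.33, so [S] = Km·0.33/(1 − 0.33) = 0.993 × 0.4925.
[S] = 0.489 mM.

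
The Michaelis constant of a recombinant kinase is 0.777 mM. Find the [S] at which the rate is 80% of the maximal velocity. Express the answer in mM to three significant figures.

3.11 mM

v/Vmax = [S]/(Km+[S]) = 0.8, so [S] = Km·0.8/(1 − 0.8) = 0.777 × 4.000.
[S] = 3.11 mM.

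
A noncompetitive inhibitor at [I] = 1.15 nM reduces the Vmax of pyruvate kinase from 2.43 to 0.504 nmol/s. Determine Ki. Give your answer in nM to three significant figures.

Noncompetitive: Vmax,app = Vmax/α with α = 1 + [I]/Ki.
α = Vmax/Vmax,app = 2.43/0.504 = 4.821.
Ki = [I]/(α − 1) = 1.15/3.821 = 0.301 nM.

0.301 nM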